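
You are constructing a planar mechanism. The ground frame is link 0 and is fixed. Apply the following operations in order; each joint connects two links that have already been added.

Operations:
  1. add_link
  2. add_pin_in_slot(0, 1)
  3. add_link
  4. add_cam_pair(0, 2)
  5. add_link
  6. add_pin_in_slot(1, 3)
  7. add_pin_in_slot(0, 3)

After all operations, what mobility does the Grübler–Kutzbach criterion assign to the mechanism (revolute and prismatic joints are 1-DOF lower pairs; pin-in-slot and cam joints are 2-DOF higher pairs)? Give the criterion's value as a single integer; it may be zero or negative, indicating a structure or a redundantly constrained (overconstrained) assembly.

M = 5

(L,J1,J2)=(1,0,0); link0 fixed
link1: (2,0,0)
PS 0-1 [J2]: (2,0,1)
link2: (3,0,1)
C 0-2 [J2]: (3,0,2)
link3: (4,0,2)
PS 1-3 [J2]: (4,0,3)
PS 0-3 [J2]: (4,0,4)
Grübler: 3·3 − 2·0 − 4 = 5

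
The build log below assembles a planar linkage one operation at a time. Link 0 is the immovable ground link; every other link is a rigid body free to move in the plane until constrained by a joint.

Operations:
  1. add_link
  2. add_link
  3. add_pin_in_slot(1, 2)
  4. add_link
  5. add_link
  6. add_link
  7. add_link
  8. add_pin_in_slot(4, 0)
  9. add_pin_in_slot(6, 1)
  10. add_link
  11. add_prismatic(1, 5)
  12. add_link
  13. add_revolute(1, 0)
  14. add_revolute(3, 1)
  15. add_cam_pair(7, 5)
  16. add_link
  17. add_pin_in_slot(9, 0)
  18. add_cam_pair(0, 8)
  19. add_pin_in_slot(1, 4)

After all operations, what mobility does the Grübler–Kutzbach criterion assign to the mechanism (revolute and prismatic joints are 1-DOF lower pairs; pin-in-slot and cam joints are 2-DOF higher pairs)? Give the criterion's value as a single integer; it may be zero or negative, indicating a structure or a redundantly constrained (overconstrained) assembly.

ground; <1,0,0>
#1 <2,0,0>
#2 <3,0,0>
PS:1↔2 J2 <3,0,1>
#3 <4,0,1>
#4 <5,0,1>
#5 <6,0,1>
#6 <7,0,1>
PS:4↔0 J2 <7,0,2>
PS:6↔1 J2 <7,0,3>
#7 <8,0,3>
P:1↔5 J1 <8,1,3>
#8 <9,1,3>
R:1↔0 J1 <9,2,3>
R:3↔1 J1 <9,3,3>
C:7↔5 J2 <9,3,4>
#9 <10,3,4>
PS:9↔0 J2 <10,3,5>
C:0↔8 J2 <10,3,6>
PS:1↔4 J2 <10,3,7>
3×9 − 2×3 − 1×7 = 14

M = 14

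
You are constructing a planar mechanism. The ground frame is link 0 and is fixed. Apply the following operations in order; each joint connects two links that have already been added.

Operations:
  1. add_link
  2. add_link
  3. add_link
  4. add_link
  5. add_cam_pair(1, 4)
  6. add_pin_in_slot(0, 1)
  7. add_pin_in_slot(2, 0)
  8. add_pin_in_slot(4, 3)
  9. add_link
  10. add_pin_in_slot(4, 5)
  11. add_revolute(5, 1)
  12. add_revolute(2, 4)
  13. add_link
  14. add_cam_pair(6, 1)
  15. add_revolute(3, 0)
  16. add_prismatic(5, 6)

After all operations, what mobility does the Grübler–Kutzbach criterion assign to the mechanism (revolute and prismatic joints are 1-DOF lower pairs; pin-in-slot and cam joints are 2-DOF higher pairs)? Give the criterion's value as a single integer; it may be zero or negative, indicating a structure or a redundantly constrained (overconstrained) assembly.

M = 4

ground; <1,0,0>
#1 <2,0,0>
#2 <3,0,0>
#3 <4,0,0>
#4 <5,0,0>
C:1↔4 J2 <5,0,1>
PS:0↔1 J2 <5,0,2>
PS:2↔0 J2 <5,0,3>
PS:4↔3 J2 <5,0,4>
#5 <6,0,4>
PS:4↔5 J2 <6,0,5>
R:5↔1 J1 <6,1,5>
R:2↔4 J1 <6,2,5>
#6 <7,2,5>
C:6↔1 J2 <7,2,6>
R:3↔0 J1 <7,3,6>
P:5↔6 J1 <7,4,6>
3×6 − 2×4 − 1×6 = 4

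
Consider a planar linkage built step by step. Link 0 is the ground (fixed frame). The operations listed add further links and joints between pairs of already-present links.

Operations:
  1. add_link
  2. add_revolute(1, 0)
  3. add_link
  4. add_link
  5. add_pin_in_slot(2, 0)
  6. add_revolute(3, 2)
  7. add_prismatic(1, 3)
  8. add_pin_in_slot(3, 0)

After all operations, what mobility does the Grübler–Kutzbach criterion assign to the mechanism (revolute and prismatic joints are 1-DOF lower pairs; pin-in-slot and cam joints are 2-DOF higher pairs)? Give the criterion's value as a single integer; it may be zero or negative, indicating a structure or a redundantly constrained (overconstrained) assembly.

M = 1

ground; <1,0,0>
#1 <2,0,0>
R:1↔0 J1 <2,1,0>
#2 <3,1,0>
#3 <4,1,0>
PS:2↔0 J2 <4,1,1>
R:3↔2 J1 <4,2,1>
P:1↔3 J1 <4,3,1>
PS:3↔0 J2 <4,3,2>
3×3 − 2×3 − 1×2 = 1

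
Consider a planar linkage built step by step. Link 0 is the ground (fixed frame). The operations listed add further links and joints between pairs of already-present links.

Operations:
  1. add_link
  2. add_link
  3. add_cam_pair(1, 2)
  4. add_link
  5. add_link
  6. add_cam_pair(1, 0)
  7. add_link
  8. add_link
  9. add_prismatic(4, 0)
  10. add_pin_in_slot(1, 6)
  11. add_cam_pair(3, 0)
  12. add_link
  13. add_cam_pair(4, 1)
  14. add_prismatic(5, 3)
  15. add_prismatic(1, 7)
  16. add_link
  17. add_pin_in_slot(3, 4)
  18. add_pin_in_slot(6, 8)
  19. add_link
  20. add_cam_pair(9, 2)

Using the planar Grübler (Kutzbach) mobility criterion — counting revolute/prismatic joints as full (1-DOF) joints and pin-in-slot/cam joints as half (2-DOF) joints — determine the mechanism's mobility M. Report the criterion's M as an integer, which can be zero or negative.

(L,J1,J2)=(1,0,0); link0 fixed
link1: (2,0,0)
link2: (3,0,0)
C 1-2 [J2]: (3,0,1)
link3: (4,0,1)
link4: (5,0,1)
C 1-0 [J2]: (5,0,2)
link5: (6,0,2)
link6: (7,0,2)
P 4-0 [J1]: (7,1,2)
PS 1-6 [J2]: (7,1,3)
C 3-0 [J2]: (7,1,4)
link7: (8,1,4)
C 4-1 [J2]: (8,1,5)
P 5-3 [J1]: (8,2,5)
P 1-7 [J1]: (8,3,5)
link8: (9,3,5)
PS 3-4 [J2]: (9,3,6)
PS 6-8 [J2]: (9,3,7)
link9: (10,3,7)
C 9-2 [J2]: (10,3,8)
Grübler: 3·9 − 2·3 − 8 = 13

M = 13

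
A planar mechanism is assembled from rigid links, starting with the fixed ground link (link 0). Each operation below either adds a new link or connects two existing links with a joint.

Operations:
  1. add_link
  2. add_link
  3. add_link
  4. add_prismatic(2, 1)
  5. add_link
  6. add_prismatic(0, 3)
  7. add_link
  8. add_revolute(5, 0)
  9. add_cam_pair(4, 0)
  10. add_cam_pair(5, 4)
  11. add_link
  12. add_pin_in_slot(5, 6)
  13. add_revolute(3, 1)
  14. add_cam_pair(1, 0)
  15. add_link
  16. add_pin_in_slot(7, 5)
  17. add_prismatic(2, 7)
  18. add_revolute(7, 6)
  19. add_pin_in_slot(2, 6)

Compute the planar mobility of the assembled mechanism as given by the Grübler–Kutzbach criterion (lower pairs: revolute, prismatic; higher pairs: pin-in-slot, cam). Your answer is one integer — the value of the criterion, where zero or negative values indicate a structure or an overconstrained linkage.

ground; <1,0,0>
#1 <2,0,0>
#2 <3,0,0>
#3 <4,0,0>
P:2↔1 J1 <4,1,0>
#4 <5,1,0>
P:0↔3 J1 <5,2,0>
#5 <6,2,0>
R:5↔0 J1 <6,3,0>
C:4↔0 J2 <6,3,1>
C:5↔4 J2 <6,3,2>
#6 <7,3,2>
PS:5↔6 J2 <7,3,3>
R:3↔1 J1 <7,4,3>
C:1↔0 J2 <7,4,4>
#7 <8,4,4>
PS:7↔5 J2 <8,4,5>
P:2↔7 J1 <8,5,5>
R:7↔6 J1 <8,6,5>
PS:2↔6 J2 <8,6,6>
3×7 − 2×6 − 1×6 = 3

M = 3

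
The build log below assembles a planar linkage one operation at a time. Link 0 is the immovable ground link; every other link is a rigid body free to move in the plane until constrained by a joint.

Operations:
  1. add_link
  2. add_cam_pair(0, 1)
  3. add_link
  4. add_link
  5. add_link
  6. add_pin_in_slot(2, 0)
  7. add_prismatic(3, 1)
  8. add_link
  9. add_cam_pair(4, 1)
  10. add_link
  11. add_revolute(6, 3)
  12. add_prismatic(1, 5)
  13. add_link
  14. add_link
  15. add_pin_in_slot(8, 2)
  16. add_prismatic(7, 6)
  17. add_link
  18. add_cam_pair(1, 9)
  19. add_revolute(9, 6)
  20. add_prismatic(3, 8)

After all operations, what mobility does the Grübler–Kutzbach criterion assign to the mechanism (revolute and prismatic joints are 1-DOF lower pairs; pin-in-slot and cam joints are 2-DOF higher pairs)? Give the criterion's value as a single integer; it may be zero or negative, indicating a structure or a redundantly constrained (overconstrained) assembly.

M = 10

[1;0;0] (link 0 is ground)
L+ [2;0;0]
C(0,1)∈J2 [2;0;1]
L+ [3;0;1]
L+ [4;0;1]
L+ [5;0;1]
PS(2,0)∈J2 [5;0;2]
P(3,1)∈J1 [5;1;2]
L+ [6;1;2]
C(4,1)∈J2 [6;1;3]
L+ [7;1;3]
R(6,3)∈J1 [7;2;3]
P(1,5)∈J1 [7;3;3]
L+ [8;3;3]
L+ [9;3;3]
PS(8,2)∈J2 [9;3;4]
P(7,6)∈J1 [9;4;4]
L+ [10;4;4]
C(1,9)∈J2 [10;4;5]
R(9,6)∈J1 [10;5;5]
P(3,8)∈J1 [10;6;5]
mobility = 27 − 12 − 5 = 10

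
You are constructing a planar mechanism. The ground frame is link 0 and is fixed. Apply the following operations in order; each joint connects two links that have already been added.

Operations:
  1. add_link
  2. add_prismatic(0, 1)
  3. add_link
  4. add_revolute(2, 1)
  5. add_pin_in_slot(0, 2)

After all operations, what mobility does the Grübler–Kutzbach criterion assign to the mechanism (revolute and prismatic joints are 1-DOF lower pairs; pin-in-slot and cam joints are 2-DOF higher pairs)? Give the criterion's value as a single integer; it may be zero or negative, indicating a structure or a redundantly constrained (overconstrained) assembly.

M = 1

L=1 J1=0 J2=0
add link → L=2 J1=0 J2=0
P@0,1 dof=1 J1 → L=2 J1=1 J2=0
add link → L=3 J1=1 J2=0
R@2,1 dof=1 J1 → L=3 J1=2 J2=0
PS@0,2 dof=2 J2 → L=3 J1=2 J2=1
M=3(L−1)−2J1−J2=3·2−2·2−1=1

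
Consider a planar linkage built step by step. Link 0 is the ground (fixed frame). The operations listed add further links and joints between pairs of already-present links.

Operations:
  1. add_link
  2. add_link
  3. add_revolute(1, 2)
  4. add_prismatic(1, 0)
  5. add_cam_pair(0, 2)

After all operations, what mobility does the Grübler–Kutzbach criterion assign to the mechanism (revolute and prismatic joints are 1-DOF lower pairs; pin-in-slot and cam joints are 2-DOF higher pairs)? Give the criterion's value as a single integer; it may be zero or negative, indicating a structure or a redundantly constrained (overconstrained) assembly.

[1;0;0] (link 0 is ground)
L+ [2;0;0]
L+ [3;0;0]
R(1,2)∈J1 [3;1;0]
P(1,0)∈J1 [3;2;0]
C(0,2)∈J2 [3;2;1]
mobility = 6 − 4 − 1 = 1

M = 1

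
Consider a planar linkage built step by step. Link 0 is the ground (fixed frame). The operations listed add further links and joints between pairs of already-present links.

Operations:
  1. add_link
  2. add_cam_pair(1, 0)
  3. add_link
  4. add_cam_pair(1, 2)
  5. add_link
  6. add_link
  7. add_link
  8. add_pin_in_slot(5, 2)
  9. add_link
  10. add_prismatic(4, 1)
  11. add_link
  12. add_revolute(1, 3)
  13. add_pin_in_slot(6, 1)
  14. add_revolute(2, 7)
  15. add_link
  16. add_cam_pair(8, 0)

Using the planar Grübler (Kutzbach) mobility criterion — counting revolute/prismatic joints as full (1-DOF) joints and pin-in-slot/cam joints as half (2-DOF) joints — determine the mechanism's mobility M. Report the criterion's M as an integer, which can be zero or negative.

ground; <1,0,0>
#1 <2,0,0>
C:1↔0 J2 <2,0,1>
#2 <3,0,1>
C:1↔2 J2 <3,0,2>
#3 <4,0,2>
#4 <5,0,2>
#5 <6,0,2>
PS:5↔2 J2 <6,0,3>
#6 <7,0,3>
P:4↔1 J1 <7,1,3>
#7 <8,1,3>
R:1↔3 J1 <8,2,3>
PS:6↔1 J2 <8,2,4>
R:2↔7 J1 <8,3,4>
#8 <9,3,4>
C:8↔0 J2 <9,3,5>
3×8 − 2×3 − 1×5 = 13

M = 13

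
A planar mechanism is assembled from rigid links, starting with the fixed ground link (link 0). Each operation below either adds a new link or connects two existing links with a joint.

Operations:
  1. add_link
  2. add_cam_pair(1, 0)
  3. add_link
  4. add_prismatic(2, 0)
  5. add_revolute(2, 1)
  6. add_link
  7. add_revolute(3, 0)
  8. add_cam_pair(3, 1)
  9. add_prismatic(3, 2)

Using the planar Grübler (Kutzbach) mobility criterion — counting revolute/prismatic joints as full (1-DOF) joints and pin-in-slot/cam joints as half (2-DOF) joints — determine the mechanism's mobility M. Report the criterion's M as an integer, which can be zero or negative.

M = -1

ground; <1,0,0>
#1 <2,0,0>
C:1↔0 J2 <2,0,1>
#2 <3,0,1>
P:2↔0 J1 <3,1,1>
R:2↔1 J1 <3,2,1>
#3 <4,2,1>
R:3↔0 J1 <4,3,1>
C:3↔1 J2 <4,3,2>
P:3↔2 J1 <4,4,2>
3×3 − 2×4 − 1×2 = -1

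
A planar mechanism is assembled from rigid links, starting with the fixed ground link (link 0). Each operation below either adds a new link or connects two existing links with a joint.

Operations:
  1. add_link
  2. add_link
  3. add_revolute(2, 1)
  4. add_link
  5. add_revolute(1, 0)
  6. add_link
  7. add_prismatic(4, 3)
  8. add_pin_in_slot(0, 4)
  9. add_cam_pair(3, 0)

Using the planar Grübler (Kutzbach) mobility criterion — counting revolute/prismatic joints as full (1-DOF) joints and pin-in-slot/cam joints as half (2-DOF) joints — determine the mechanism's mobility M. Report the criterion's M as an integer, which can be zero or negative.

L=1 J1=0 J2=0
add link → L=2 J1=0 J2=0
add link → L=3 J1=0 J2=0
R@2,1 dof=1 J1 → L=3 J1=1 J2=0
add link → L=4 J1=1 J2=0
R@1,0 dof=1 J1 → L=4 J1=2 J2=0
add link → L=5 J1=2 J2=0
P@4,3 dof=1 J1 → L=5 J1=3 J2=0
PS@0,4 dof=2 J2 → L=5 J1=3 J2=1
C@3,0 dof=2 J2 → L=5 J1=3 J2=2
M=3(L−1)−2J1−J2=3·4−2·3−2=4

M = 4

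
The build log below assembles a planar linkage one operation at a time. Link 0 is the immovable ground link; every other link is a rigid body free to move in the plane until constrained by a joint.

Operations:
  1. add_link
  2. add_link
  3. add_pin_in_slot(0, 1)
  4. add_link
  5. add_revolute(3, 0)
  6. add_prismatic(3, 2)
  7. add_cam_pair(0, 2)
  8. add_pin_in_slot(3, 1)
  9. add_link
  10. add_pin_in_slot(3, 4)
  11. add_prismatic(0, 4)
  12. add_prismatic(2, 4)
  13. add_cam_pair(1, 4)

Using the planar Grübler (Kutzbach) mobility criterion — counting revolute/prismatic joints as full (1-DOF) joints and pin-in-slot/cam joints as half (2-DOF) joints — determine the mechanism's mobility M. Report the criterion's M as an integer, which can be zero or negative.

link 0 = ground. State L|J1|J2 = 1|0|0
+link1  2|0|0
+link2  3|0|0
PS(0,1) f=2→J2  3|0|1
+link3  4|0|1
R(3,0) f=1→J1  4|1|1
P(3,2) f=1→J1  4|2|1
C(0,2) f=2→J2  4|2|2
PS(3,1) f=2→J2  4|2|3
+link4  5|2|3
PS(3,4) f=2→J2  5|2|4
P(0,4) f=1→J1  5|3|4
P(2,4) f=1→J1  5|4|4
C(1,4) f=2→J2  5|4|5
M = 3(5−1)−2·4−5 = 12−8−5 = -1

M = -1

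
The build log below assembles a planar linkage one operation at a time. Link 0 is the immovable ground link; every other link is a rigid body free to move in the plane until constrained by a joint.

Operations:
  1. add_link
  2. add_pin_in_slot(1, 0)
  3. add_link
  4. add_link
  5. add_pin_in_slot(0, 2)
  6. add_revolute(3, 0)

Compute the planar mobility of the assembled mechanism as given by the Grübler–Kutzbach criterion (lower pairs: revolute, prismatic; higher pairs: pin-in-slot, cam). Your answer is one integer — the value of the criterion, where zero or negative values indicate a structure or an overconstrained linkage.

M = 5

ground; <1,0,0>
#1 <2,0,0>
PS:1↔0 J2 <2,0,1>
#2 <3,0,1>
#3 <4,0,1>
PS:0↔2 J2 <4,0,2>
R:3↔0 J1 <4,1,2>
3×3 − 2×1 − 1×2 = 5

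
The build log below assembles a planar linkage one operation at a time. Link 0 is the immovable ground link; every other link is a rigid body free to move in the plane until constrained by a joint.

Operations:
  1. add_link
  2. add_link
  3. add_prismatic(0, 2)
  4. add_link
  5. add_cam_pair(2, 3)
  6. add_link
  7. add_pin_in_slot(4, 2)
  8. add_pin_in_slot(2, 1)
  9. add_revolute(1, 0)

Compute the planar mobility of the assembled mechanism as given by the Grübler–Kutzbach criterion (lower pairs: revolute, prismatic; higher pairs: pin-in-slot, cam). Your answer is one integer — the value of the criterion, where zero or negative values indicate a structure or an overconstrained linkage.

L=1 J1=0 J2=0
add link → L=2 J1=0 J2=0
add link → L=3 J1=0 J2=0
P@0,2 dof=1 J1 → L=3 J1=1 J2=0
add link → L=4 J1=1 J2=0
C@2,3 dof=2 J2 → L=4 J1=1 J2=1
add link → L=5 J1=1 J2=1
PS@4,2 dof=2 J2 → L=5 J1=1 J2=2
PS@2,1 dof=2 J2 → L=5 J1=1 J2=3
R@1,0 dof=1 J1 → L=5 J1=2 J2=3
M=3(L−1)−2J1−J2=3·4−2·2−3=5

M = 5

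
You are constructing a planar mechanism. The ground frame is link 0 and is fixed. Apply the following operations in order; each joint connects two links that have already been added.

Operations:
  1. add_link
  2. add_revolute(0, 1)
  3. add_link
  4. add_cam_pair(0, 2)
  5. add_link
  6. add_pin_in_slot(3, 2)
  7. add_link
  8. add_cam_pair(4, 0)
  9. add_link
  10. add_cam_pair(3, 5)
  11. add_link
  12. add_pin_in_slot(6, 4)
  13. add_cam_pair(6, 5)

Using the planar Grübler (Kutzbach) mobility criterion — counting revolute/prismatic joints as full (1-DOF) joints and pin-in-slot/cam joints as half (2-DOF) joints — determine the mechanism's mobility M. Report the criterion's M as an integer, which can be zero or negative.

M = 10

[1;0;0] (link 0 is ground)
L+ [2;0;0]
R(0,1)∈J1 [2;1;0]
L+ [3;1;0]
C(0,2)∈J2 [3;1;1]
L+ [4;1;1]
PS(3,2)∈J2 [4;1;2]
L+ [5;1;2]
C(4,0)∈J2 [5;1;3]
L+ [6;1;3]
C(3,5)∈J2 [6;1;4]
L+ [7;1;4]
PS(6,4)∈J2 [7;1;5]
C(6,5)∈J2 [7;1;6]
mobility = 18 − 2 − 6 = 10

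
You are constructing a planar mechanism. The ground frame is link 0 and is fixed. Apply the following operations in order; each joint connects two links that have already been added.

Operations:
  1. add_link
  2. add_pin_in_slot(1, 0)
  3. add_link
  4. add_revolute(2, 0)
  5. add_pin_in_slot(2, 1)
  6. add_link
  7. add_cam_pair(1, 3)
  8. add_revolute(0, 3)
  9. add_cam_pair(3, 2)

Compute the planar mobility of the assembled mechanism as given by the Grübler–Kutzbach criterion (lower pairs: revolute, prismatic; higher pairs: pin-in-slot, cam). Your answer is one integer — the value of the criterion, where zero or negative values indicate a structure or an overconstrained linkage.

ground; <1,0,0>
#1 <2,0,0>
PS:1↔0 J2 <2,0,1>
#2 <3,0,1>
R:2↔0 J1 <3,1,1>
PS:2↔1 J2 <3,1,2>
#3 <4,1,2>
C:1↔3 J2 <4,1,3>
R:0↔3 J1 <4,2,3>
C:3↔2 J2 <4,2,4>
3×3 − 2×2 − 1×4 = 1

M = 1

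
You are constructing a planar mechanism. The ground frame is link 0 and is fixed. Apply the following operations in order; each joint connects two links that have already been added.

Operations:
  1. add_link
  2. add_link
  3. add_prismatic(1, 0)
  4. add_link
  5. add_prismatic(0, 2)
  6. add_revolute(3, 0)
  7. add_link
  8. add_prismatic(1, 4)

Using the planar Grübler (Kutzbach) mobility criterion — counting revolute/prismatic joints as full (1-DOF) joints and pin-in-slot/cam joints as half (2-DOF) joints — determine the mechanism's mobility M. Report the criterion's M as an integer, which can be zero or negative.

(L,J1,J2)=(1,0,0); link0 fixed
link1: (2,0,0)
link2: (3,0,0)
P 1-0 [J1]: (3,1,0)
link3: (4,1,0)
P 0-2 [J1]: (4,2,0)
R 3-0 [J1]: (4,3,0)
link4: (5,3,0)
P 1-4 [J1]: (5,4,0)
Grübler: 3·4 − 2·4 − 0 = 4

M = 4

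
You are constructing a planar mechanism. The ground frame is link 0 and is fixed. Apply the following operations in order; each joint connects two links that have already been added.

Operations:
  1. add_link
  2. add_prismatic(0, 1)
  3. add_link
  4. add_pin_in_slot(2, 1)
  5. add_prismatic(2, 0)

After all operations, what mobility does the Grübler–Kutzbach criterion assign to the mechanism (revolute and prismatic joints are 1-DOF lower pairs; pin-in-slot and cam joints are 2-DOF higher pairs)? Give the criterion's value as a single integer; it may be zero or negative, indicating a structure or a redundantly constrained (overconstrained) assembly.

L=1 J1=0 J2=0
add link → L=2 J1=0 J2=0
P@0,1 dof=1 J1 → L=2 J1=1 J2=0
add link → L=3 J1=1 J2=0
PS@2,1 dof=2 J2 → L=3 J1=1 J2=1
P@2,0 dof=1 J1 → L=3 J1=2 J2=1
M=3(L−1)−2J1−J2=3·2−2·2−1=1

M = 1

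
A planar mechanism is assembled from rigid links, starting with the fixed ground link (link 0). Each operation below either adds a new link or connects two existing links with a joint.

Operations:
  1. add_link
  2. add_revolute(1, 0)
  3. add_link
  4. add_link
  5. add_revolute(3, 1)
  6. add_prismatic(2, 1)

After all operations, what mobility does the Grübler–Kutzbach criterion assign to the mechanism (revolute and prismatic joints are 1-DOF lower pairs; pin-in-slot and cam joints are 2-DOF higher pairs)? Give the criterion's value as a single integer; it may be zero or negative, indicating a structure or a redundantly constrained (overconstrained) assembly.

M = 3

L=1 J1=0 J2=0
add link → L=2 J1=0 J2=0
R@1,0 dof=1 J1 → L=2 J1=1 J2=0
add link → L=3 J1=1 J2=0
add link → L=4 J1=1 J2=0
R@3,1 dof=1 J1 → L=4 J1=2 J2=0
P@2,1 dof=1 J1 → L=4 J1=3 J2=0
M=3(L−1)−2J1−J2=3·3−2·3−0=3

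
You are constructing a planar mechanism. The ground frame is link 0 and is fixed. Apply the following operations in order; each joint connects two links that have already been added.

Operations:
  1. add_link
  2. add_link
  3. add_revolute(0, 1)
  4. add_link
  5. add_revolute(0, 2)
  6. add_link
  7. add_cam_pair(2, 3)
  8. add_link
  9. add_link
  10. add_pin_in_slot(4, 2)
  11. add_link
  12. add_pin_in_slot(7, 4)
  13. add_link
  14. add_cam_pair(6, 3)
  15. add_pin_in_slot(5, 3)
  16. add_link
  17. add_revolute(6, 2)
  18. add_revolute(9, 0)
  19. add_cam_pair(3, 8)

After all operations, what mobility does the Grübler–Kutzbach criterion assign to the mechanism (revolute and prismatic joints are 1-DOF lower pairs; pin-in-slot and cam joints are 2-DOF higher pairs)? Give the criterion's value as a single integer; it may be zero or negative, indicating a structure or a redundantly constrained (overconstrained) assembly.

M = 13

ground; <1,0,0>
#1 <2,0,0>
#2 <3,0,0>
R:0↔1 J1 <3,1,0>
#3 <4,1,0>
R:0↔2 J1 <4,2,0>
#4 <5,2,0>
C:2↔3 J2 <5,2,1>
#5 <6,2,1>
#6 <7,2,1>
PS:4↔2 J2 <7,2,2>
#7 <8,2,2>
PS:7↔4 J2 <8,2,3>
#8 <9,2,3>
C:6↔3 J2 <9,2,4>
PS:5↔3 J2 <9,2,5>
#9 <10,2,5>
R:6↔2 J1 <10,3,5>
R:9↔0 J1 <10,4,5>
C:3↔8 J2 <10,4,6>
3×9 − 2×4 − 1×6 = 13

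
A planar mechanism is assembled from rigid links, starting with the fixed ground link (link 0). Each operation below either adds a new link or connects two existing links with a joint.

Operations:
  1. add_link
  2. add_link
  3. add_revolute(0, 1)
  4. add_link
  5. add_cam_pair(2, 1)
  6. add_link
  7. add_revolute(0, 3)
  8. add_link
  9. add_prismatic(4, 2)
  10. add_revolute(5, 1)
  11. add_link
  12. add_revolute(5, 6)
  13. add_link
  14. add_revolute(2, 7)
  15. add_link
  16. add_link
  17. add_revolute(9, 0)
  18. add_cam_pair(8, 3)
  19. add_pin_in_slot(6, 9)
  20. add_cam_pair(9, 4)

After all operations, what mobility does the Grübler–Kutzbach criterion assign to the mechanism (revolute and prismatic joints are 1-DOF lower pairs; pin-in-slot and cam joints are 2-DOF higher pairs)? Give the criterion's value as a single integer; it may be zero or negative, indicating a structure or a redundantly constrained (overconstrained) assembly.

M = 9

[1;0;0] (link 0 is ground)
L+ [2;0;0]
L+ [3;0;0]
R(0,1)∈J1 [3;1;0]
L+ [4;1;0]
C(2,1)∈J2 [4;1;1]
L+ [5;1;1]
R(0,3)∈J1 [5;2;1]
L+ [6;2;1]
P(4,2)∈J1 [6;3;1]
R(5,1)∈J1 [6;4;1]
L+ [7;4;1]
R(5,6)∈J1 [7;5;1]
L+ [8;5;1]
R(2,7)∈J1 [8;6;1]
L+ [9;6;1]
L+ [10;6;1]
R(9,0)∈J1 [10;7;1]
C(8,3)∈J2 [10;7;2]
PS(6,9)∈J2 [10;7;3]
C(9,4)∈J2 [10;7;4]
mobility = 27 − 14 − 4 = 9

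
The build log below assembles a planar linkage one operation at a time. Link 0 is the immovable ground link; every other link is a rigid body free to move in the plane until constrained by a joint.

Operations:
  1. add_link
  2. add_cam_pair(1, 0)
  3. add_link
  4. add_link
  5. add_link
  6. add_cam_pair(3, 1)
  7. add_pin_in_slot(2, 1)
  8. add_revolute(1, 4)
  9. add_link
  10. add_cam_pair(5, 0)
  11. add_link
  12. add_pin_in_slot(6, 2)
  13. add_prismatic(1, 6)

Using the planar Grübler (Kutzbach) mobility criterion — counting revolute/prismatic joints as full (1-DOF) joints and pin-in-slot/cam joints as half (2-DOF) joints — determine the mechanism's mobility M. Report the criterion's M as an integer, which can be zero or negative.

M = 9

L=1 J1=0 J2=0
add link → L=2 J1=0 J2=0
C@1,0 dof=2 J2 → L=2 J1=0 J2=1
add link → L=3 J1=0 J2=1
add link → L=4 J1=0 J2=1
add link → L=5 J1=0 J2=1
C@3,1 dof=2 J2 → L=5 J1=0 J2=2
PS@2,1 dof=2 J2 → L=5 J1=0 J2=3
R@1,4 dof=1 J1 → L=5 J1=1 J2=3
add link → L=6 J1=1 J2=3
C@5,0 dof=2 J2 → L=6 J1=1 J2=4
add link → L=7 J1=1 J2=4
PS@6,2 dof=2 J2 → L=7 J1=1 J2=5
P@1,6 dof=1 J1 → L=7 J1=2 J2=5
M=3(L−1)−2J1−J2=3·6−2·2−5=9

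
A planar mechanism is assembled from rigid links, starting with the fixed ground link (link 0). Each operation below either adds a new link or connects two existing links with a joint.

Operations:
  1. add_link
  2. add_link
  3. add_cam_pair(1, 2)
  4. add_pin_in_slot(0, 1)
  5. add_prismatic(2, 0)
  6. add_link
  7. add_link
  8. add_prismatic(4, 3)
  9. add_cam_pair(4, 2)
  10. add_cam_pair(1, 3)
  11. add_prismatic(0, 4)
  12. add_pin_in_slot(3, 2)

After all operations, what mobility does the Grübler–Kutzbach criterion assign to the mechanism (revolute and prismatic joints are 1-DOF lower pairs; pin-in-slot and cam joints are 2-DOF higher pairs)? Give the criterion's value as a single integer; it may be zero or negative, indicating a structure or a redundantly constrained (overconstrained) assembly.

M = 1

ground; <1,0,0>
#1 <2,0,0>
#2 <3,0,0>
C:1↔2 J2 <3,0,1>
PS:0↔1 J2 <3,0,2>
P:2↔0 J1 <3,1,2>
#3 <4,1,2>
#4 <5,1,2>
P:4↔3 J1 <5,2,2>
C:4↔2 J2 <5,2,3>
C:1↔3 J2 <5,2,4>
P:0↔4 J1 <5,3,4>
PS:3↔2 J2 <5,3,5>
3×4 − 2×3 − 1×5 = 1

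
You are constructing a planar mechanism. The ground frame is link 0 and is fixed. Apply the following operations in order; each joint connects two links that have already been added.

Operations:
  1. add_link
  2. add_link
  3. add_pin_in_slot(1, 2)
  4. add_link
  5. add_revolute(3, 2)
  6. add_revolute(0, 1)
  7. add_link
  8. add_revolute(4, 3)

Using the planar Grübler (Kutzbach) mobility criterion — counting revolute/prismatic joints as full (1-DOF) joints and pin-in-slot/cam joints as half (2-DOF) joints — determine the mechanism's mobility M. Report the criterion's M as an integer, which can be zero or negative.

M = 5

[1;0;0] (link 0 is ground)
L+ [2;0;0]
L+ [3;0;0]
PS(1,2)∈J2 [3;0;1]
L+ [4;0;1]
R(3,2)∈J1 [4;1;1]
R(0,1)∈J1 [4;2;1]
L+ [5;2;1]
R(4,3)∈J1 [5;3;1]
mobility = 12 − 6 − 1 = 5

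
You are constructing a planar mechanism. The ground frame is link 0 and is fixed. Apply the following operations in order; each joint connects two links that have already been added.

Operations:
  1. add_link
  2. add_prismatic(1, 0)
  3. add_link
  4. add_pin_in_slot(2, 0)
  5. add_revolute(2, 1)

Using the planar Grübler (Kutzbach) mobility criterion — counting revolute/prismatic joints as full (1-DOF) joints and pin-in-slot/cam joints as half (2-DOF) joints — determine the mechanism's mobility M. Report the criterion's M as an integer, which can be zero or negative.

L=1 J1=0 J2=0
add link → L=2 J1=0 J2=0
P@1,0 dof=1 J1 → L=2 J1=1 J2=0
add link → L=3 J1=1 J2=0
PS@2,0 dof=2 J2 → L=3 J1=1 J2=1
R@2,1 dof=1 J1 → L=3 J1=2 J2=1
M=3(L−1)−2J1−J2=3·2−2·2−1=1

M = 1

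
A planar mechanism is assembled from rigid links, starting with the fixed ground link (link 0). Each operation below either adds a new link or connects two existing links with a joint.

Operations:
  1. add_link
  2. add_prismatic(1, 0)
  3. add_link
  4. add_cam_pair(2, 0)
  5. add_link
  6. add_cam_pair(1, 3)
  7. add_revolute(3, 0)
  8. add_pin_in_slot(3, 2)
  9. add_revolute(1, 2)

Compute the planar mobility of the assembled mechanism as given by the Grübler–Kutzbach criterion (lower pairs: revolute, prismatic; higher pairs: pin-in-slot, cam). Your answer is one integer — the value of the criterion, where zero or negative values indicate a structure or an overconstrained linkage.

link 0 = ground. State L|J1|J2 = 1|0|0
+link1  2|0|0
P(1,0) f=1→J1  2|1|0
+link2  3|1|0
C(2,0) f=2→J2  3|1|1
+link3  4|1|1
C(1,3) f=2→J2  4|1|2
R(3,0) f=1→J1  4|2|2
PS(3,2) f=2→J2  4|2|3
R(1,2) f=1→J1  4|3|3
M = 3(4−1)−2·3−3 = 9−6−3 = 0

M = 0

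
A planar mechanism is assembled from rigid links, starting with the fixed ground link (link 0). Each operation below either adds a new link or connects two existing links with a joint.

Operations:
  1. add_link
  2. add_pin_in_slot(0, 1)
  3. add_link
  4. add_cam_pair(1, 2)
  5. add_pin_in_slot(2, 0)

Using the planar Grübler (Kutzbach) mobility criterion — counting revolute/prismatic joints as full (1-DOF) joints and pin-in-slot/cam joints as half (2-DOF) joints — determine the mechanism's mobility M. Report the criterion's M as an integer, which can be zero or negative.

M = 3

(L,J1,J2)=(1,0,0); link0 fixed
link1: (2,0,0)
PS 0-1 [J2]: (2,0,1)
link2: (3,0,1)
C 1-2 [J2]: (3,0,2)
PS 2-0 [J2]: (3,0,3)
Grübler: 3·2 − 2·0 − 3 = 3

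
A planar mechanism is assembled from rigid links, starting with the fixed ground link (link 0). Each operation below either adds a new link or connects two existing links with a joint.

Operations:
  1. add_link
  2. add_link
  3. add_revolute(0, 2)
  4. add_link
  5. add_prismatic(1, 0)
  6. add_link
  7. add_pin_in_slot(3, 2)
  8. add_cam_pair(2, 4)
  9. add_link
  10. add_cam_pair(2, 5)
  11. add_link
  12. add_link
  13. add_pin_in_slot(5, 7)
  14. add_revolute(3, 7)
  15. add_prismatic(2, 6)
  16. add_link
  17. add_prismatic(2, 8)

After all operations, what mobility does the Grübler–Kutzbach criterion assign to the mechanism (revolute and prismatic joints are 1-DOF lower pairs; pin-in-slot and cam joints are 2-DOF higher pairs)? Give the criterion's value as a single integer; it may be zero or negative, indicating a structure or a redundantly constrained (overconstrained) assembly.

M = 10

L=1 J1=0 J2=0
add link → L=2 J1=0 J2=0
add link → L=3 J1=0 J2=0
R@0,2 dof=1 J1 → L=3 J1=1 J2=0
add link → L=4 J1=1 J2=0
P@1,0 dof=1 J1 → L=4 J1=2 J2=0
add link → L=5 J1=2 J2=0
PS@3,2 dof=2 J2 → L=5 J1=2 J2=1
C@2,4 dof=2 J2 → L=5 J1=2 J2=2
add link → L=6 J1=2 J2=2
C@2,5 dof=2 J2 → L=6 J1=2 J2=3
add link → L=7 J1=2 J2=3
add link → L=8 J1=2 J2=3
PS@5,7 dof=2 J2 → L=8 J1=2 J2=4
R@3,7 dof=1 J1 → L=8 J1=3 J2=4
P@2,6 dof=1 J1 → L=8 J1=4 J2=4
add link → L=9 J1=4 J2=4
P@2,8 dof=1 J1 → L=9 J1=5 J2=4
M=3(L−1)−2J1−J2=3·8−2·5−4=10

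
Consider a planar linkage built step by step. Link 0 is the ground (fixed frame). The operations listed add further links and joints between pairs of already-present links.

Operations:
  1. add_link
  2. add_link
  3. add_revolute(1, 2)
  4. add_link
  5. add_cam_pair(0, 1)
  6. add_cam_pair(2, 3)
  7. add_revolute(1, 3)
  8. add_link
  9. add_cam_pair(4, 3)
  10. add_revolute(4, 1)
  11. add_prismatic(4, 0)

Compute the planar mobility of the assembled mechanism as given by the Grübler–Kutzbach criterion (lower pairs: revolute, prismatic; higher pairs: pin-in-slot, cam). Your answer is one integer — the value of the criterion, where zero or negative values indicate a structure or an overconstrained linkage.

M = 1

(L,J1,J2)=(1,0,0); link0 fixed
link1: (2,0,0)
link2: (3,0,0)
R 1-2 [J1]: (3,1,0)
link3: (4,1,0)
C 0-1 [J2]: (4,1,1)
C 2-3 [J2]: (4,1,2)
R 1-3 [J1]: (4,2,2)
link4: (5,2,2)
C 4-3 [J2]: (5,2,3)
R 4-1 [J1]: (5,3,3)
P 4-0 [J1]: (5,4,3)
Grübler: 3·4 − 2·4 − 3 = 1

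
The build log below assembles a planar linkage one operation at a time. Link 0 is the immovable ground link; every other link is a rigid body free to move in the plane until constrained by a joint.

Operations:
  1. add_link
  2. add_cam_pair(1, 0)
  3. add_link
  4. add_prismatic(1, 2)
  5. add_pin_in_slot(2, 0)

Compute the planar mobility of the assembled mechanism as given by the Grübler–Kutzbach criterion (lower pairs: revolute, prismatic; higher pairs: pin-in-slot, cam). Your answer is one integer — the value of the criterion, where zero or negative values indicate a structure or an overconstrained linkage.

M = 2

ground; <1,0,0>
#1 <2,0,0>
C:1↔0 J2 <2,0,1>
#2 <3,0,1>
P:1↔2 J1 <3,1,1>
PS:2↔0 J2 <3,1,2>
3×2 − 2×1 − 1×2 = 2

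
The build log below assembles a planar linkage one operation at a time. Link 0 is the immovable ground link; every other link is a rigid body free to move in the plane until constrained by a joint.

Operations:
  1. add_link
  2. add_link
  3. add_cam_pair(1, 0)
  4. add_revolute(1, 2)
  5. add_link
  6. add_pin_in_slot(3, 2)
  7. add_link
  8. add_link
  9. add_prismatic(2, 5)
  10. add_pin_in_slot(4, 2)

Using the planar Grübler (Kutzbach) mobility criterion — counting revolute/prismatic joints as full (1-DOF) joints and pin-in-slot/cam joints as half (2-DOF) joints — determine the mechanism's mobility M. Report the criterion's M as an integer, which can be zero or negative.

M = 8

L=1 J1=0 J2=0
add link → L=2 J1=0 J2=0
add link → L=3 J1=0 J2=0
C@1,0 dof=2 J2 → L=3 J1=0 J2=1
R@1,2 dof=1 J1 → L=3 J1=1 J2=1
add link → L=4 J1=1 J2=1
PS@3,2 dof=2 J2 → L=4 J1=1 J2=2
add link → L=5 J1=1 J2=2
add link → L=6 J1=1 J2=2
P@2,5 dof=1 J1 → L=6 J1=2 J2=2
PS@4,2 dof=2 J2 → L=6 J1=2 J2=3
M=3(L−1)−2J1−J2=3·5−2·2−3=8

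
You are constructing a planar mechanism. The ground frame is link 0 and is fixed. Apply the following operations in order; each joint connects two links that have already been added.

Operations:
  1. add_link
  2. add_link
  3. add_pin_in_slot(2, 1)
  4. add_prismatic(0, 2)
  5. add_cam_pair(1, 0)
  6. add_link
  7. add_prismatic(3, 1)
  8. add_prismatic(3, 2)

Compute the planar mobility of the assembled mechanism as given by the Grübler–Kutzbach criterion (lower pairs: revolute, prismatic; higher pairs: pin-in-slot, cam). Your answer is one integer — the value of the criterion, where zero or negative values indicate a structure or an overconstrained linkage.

[1;0;0] (link 0 is ground)
L+ [2;0;0]
L+ [3;0;0]
PS(2,1)∈J2 [3;0;1]
P(0,2)∈J1 [3;1;1]
C(1,0)∈J2 [3;1;2]
L+ [4;1;2]
P(3,1)∈J1 [4;2;2]
P(3,2)∈J1 [4;3;2]
mobility = 9 − 6 − 2 = 1

M = 1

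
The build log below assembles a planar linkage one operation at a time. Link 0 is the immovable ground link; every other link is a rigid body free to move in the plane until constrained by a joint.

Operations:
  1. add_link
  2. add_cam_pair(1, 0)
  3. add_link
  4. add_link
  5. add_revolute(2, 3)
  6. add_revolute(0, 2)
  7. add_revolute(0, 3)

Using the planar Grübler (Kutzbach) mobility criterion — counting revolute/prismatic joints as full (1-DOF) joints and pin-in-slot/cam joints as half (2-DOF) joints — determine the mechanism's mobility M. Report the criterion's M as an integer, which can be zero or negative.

(L,J1,J2)=(1,0,0); link0 fixed
link1: (2,0,0)
C 1-0 [J2]: (2,0,1)
link2: (3,0,1)
link3: (4,0,1)
R 2-3 [J1]: (4,1,1)
R 0-2 [J1]: (4,2,1)
R 0-3 [J1]: (4,3,1)
Grübler: 3·3 − 2·3 − 1 = 2

M = 2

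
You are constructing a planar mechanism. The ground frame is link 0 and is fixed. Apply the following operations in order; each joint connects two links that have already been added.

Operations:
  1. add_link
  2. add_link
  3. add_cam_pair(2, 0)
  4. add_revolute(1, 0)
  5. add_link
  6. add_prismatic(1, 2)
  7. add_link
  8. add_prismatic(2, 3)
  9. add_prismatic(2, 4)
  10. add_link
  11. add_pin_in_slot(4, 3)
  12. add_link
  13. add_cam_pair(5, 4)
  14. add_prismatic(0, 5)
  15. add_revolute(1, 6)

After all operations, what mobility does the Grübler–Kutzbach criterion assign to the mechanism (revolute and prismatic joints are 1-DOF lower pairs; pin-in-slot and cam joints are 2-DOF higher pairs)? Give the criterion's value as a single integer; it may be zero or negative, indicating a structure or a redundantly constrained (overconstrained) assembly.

link 0 = ground. State L|J1|J2 = 1|0|0
+link1  2|0|0
+link2  3|0|0
C(2,0) f=2→J2  3|0|1
R(1,0) f=1→J1  3|1|1
+link3  4|1|1
P(1,2) f=1→J1  4|2|1
+link4  5|2|1
P(2,3) f=1→J1  5|3|1
P(2,4) f=1→J1  5|4|1
+link5  6|4|1
PS(4,3) f=2→J2  6|4|2
+link6  7|4|2
C(5,4) f=2→J2  7|4|3
P(0,5) f=1→J1  7|5|3
R(1,6) f=1→J1  7|6|3
M = 3(7−1)−2·6−3 = 18−12−3 = 3

M = 3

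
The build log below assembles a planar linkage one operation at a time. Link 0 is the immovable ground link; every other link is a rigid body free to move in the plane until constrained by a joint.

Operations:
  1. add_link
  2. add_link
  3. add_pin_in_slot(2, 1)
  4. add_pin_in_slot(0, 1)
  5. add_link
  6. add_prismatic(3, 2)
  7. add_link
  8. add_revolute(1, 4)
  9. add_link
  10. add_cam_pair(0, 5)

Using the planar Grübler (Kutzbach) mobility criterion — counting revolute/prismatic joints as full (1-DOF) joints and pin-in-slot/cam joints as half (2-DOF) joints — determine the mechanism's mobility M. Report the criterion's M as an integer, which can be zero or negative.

M = 8

link 0 = ground. State L|J1|J2 = 1|0|0
+link1  2|0|0
+link2  3|0|0
PS(2,1) f=2→J2  3|0|1
PS(0,1) f=2→J2  3|0|2
+link3  4|0|2
P(3,2) f=1→J1  4|1|2
+link4  5|1|2
R(1,4) f=1→J1  5|2|2
+link5  6|2|2
C(0,5) f=2→J2  6|2|3
M = 3(6−1)−2·2−3 = 15−4−3 = 8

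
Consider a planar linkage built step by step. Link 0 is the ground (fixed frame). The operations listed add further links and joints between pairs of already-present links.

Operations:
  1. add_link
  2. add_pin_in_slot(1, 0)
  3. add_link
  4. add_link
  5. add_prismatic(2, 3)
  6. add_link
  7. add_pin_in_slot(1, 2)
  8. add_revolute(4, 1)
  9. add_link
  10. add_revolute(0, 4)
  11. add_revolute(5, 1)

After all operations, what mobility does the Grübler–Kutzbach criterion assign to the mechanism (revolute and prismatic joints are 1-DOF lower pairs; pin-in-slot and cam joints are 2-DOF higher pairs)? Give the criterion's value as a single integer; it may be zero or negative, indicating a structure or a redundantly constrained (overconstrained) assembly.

(L,J1,J2)=(1,0,0); link0 fixed
link1: (2,0,0)
PS 1-0 [J2]: (2,0,1)
link2: (3,0,1)
link3: (4,0,1)
P 2-3 [J1]: (4,1,1)
link4: (5,1,1)
PS 1-2 [J2]: (5,1,2)
R 4-1 [J1]: (5,2,2)
link5: (6,2,2)
R 0-4 [J1]: (6,3,2)
R 5-1 [J1]: (6,4,2)
Grübler: 3·5 − 2·4 − 2 = 5

M = 5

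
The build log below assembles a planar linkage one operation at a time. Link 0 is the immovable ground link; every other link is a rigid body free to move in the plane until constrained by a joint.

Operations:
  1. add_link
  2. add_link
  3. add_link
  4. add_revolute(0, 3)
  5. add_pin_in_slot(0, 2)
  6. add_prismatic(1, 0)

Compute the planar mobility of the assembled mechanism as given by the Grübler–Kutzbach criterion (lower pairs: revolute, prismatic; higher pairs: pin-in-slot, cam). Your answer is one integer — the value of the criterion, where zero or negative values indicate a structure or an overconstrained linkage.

M = 4

(L,J1,J2)=(1,0,0); link0 fixed
link1: (2,0,0)
link2: (3,0,0)
link3: (4,0,0)
R 0-3 [J1]: (4,1,0)
PS 0-2 [J2]: (4,1,1)
P 1-0 [J1]: (4,2,1)
Grübler: 3·3 − 2·2 − 1 = 4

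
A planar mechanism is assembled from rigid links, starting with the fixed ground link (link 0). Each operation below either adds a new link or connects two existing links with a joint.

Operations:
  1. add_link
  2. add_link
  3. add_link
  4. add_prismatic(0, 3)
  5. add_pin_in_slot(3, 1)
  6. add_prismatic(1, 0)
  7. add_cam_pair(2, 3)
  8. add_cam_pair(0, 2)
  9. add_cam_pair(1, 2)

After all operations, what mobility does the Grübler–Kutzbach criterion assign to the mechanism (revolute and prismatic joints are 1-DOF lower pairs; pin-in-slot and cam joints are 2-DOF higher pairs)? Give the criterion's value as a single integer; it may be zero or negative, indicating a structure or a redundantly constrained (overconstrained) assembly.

M = 1

[1;0;0] (link 0 is ground)
L+ [2;0;0]
L+ [3;0;0]
L+ [4;0;0]
P(0,3)∈J1 [4;1;0]
PS(3,1)∈J2 [4;1;1]
P(1,0)∈J1 [4;2;1]
C(2,3)∈J2 [4;2;2]
C(0,2)∈J2 [4;2;3]
C(1,2)∈J2 [4;2;4]
mobility = 9 − 4 − 4 = 1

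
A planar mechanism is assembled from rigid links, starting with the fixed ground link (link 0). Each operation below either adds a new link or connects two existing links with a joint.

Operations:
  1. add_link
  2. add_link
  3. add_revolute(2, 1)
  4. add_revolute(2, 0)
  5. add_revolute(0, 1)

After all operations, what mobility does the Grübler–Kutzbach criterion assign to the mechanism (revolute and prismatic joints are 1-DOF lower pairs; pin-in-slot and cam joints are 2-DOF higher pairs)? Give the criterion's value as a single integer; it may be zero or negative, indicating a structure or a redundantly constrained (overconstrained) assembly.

(L,J1,J2)=(1,0,0); link0 fixed
link1: (2,0,0)
link2: (3,0,0)
R 2-1 [J1]: (3,1,0)
R 2-0 [J1]: (3,2,0)
R 0-1 [J1]: (3,3,0)
Grübler: 3·2 − 2·3 − 0 = 0

M = 0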